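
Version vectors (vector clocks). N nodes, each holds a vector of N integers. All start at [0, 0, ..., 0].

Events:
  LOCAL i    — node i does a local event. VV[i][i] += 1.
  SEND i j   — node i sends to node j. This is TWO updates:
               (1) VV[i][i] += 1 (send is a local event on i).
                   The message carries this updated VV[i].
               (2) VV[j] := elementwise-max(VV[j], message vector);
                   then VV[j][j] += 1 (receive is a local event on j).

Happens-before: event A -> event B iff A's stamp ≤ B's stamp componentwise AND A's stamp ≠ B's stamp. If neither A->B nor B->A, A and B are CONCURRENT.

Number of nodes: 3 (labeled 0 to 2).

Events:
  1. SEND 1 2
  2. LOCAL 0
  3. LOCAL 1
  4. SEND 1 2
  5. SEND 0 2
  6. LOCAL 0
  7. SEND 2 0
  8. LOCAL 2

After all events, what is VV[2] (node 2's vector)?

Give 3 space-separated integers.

Answer: 2 3 5

Derivation:
Initial: VV[0]=[0, 0, 0]
Initial: VV[1]=[0, 0, 0]
Initial: VV[2]=[0, 0, 0]
Event 1: SEND 1->2: VV[1][1]++ -> VV[1]=[0, 1, 0], msg_vec=[0, 1, 0]; VV[2]=max(VV[2],msg_vec) then VV[2][2]++ -> VV[2]=[0, 1, 1]
Event 2: LOCAL 0: VV[0][0]++ -> VV[0]=[1, 0, 0]
Event 3: LOCAL 1: VV[1][1]++ -> VV[1]=[0, 2, 0]
Event 4: SEND 1->2: VV[1][1]++ -> VV[1]=[0, 3, 0], msg_vec=[0, 3, 0]; VV[2]=max(VV[2],msg_vec) then VV[2][2]++ -> VV[2]=[0, 3, 2]
Event 5: SEND 0->2: VV[0][0]++ -> VV[0]=[2, 0, 0], msg_vec=[2, 0, 0]; VV[2]=max(VV[2],msg_vec) then VV[2][2]++ -> VV[2]=[2, 3, 3]
Event 6: LOCAL 0: VV[0][0]++ -> VV[0]=[3, 0, 0]
Event 7: SEND 2->0: VV[2][2]++ -> VV[2]=[2, 3, 4], msg_vec=[2, 3, 4]; VV[0]=max(VV[0],msg_vec) then VV[0][0]++ -> VV[0]=[4, 3, 4]
Event 8: LOCAL 2: VV[2][2]++ -> VV[2]=[2, 3, 5]
Final vectors: VV[0]=[4, 3, 4]; VV[1]=[0, 3, 0]; VV[2]=[2, 3, 5]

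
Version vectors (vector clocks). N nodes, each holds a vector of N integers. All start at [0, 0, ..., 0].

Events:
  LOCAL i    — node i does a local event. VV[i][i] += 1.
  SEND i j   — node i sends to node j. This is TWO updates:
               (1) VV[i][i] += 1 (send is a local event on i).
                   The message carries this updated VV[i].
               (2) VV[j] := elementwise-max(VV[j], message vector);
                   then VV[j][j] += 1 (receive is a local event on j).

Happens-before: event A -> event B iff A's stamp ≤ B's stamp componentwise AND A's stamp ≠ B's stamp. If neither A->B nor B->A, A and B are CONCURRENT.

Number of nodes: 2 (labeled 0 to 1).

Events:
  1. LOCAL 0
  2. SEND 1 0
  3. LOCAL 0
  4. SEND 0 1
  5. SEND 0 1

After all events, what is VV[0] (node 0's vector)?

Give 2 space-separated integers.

Answer: 5 1

Derivation:
Initial: VV[0]=[0, 0]
Initial: VV[1]=[0, 0]
Event 1: LOCAL 0: VV[0][0]++ -> VV[0]=[1, 0]
Event 2: SEND 1->0: VV[1][1]++ -> VV[1]=[0, 1], msg_vec=[0, 1]; VV[0]=max(VV[0],msg_vec) then VV[0][0]++ -> VV[0]=[2, 1]
Event 3: LOCAL 0: VV[0][0]++ -> VV[0]=[3, 1]
Event 4: SEND 0->1: VV[0][0]++ -> VV[0]=[4, 1], msg_vec=[4, 1]; VV[1]=max(VV[1],msg_vec) then VV[1][1]++ -> VV[1]=[4, 2]
Event 5: SEND 0->1: VV[0][0]++ -> VV[0]=[5, 1], msg_vec=[5, 1]; VV[1]=max(VV[1],msg_vec) then VV[1][1]++ -> VV[1]=[5, 3]
Final vectors: VV[0]=[5, 1]; VV[1]=[5, 3]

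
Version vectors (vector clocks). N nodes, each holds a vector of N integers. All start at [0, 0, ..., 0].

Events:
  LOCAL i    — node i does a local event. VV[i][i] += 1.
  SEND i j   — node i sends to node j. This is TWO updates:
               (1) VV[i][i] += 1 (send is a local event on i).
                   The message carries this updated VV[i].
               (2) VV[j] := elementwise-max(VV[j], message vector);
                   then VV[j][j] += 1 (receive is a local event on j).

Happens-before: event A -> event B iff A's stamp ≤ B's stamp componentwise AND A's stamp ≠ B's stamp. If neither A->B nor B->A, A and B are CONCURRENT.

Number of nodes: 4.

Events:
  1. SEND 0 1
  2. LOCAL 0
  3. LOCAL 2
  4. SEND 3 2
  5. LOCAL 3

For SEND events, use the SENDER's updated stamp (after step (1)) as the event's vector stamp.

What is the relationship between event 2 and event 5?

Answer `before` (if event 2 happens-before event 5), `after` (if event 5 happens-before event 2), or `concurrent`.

Answer: concurrent

Derivation:
Initial: VV[0]=[0, 0, 0, 0]
Initial: VV[1]=[0, 0, 0, 0]
Initial: VV[2]=[0, 0, 0, 0]
Initial: VV[3]=[0, 0, 0, 0]
Event 1: SEND 0->1: VV[0][0]++ -> VV[0]=[1, 0, 0, 0], msg_vec=[1, 0, 0, 0]; VV[1]=max(VV[1],msg_vec) then VV[1][1]++ -> VV[1]=[1, 1, 0, 0]
Event 2: LOCAL 0: VV[0][0]++ -> VV[0]=[2, 0, 0, 0]
Event 3: LOCAL 2: VV[2][2]++ -> VV[2]=[0, 0, 1, 0]
Event 4: SEND 3->2: VV[3][3]++ -> VV[3]=[0, 0, 0, 1], msg_vec=[0, 0, 0, 1]; VV[2]=max(VV[2],msg_vec) then VV[2][2]++ -> VV[2]=[0, 0, 2, 1]
Event 5: LOCAL 3: VV[3][3]++ -> VV[3]=[0, 0, 0, 2]
Event 2 stamp: [2, 0, 0, 0]
Event 5 stamp: [0, 0, 0, 2]
[2, 0, 0, 0] <= [0, 0, 0, 2]? False
[0, 0, 0, 2] <= [2, 0, 0, 0]? False
Relation: concurrent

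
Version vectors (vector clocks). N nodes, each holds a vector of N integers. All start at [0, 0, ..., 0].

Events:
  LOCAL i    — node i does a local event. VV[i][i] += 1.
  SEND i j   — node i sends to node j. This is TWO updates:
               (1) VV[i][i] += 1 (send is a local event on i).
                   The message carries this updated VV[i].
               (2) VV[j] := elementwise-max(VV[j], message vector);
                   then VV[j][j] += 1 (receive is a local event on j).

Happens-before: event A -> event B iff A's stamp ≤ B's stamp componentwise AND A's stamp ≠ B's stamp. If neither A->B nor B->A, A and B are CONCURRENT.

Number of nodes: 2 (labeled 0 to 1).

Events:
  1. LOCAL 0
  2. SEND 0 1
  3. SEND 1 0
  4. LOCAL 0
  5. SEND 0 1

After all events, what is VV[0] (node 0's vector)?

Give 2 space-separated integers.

Initial: VV[0]=[0, 0]
Initial: VV[1]=[0, 0]
Event 1: LOCAL 0: VV[0][0]++ -> VV[0]=[1, 0]
Event 2: SEND 0->1: VV[0][0]++ -> VV[0]=[2, 0], msg_vec=[2, 0]; VV[1]=max(VV[1],msg_vec) then VV[1][1]++ -> VV[1]=[2, 1]
Event 3: SEND 1->0: VV[1][1]++ -> VV[1]=[2, 2], msg_vec=[2, 2]; VV[0]=max(VV[0],msg_vec) then VV[0][0]++ -> VV[0]=[3, 2]
Event 4: LOCAL 0: VV[0][0]++ -> VV[0]=[4, 2]
Event 5: SEND 0->1: VV[0][0]++ -> VV[0]=[5, 2], msg_vec=[5, 2]; VV[1]=max(VV[1],msg_vec) then VV[1][1]++ -> VV[1]=[5, 3]
Final vectors: VV[0]=[5, 2]; VV[1]=[5, 3]

Answer: 5 2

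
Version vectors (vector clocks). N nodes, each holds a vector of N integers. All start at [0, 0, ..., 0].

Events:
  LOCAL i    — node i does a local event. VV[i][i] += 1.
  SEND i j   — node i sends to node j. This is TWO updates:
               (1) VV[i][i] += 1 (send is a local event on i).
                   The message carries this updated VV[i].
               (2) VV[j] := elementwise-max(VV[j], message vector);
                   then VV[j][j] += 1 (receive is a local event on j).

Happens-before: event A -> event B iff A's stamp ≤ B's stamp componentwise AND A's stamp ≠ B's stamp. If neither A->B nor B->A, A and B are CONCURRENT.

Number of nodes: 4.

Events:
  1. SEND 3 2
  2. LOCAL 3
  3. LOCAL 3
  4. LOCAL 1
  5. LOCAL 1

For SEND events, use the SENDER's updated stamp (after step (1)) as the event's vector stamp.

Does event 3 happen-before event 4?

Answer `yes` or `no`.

Answer: no

Derivation:
Initial: VV[0]=[0, 0, 0, 0]
Initial: VV[1]=[0, 0, 0, 0]
Initial: VV[2]=[0, 0, 0, 0]
Initial: VV[3]=[0, 0, 0, 0]
Event 1: SEND 3->2: VV[3][3]++ -> VV[3]=[0, 0, 0, 1], msg_vec=[0, 0, 0, 1]; VV[2]=max(VV[2],msg_vec) then VV[2][2]++ -> VV[2]=[0, 0, 1, 1]
Event 2: LOCAL 3: VV[3][3]++ -> VV[3]=[0, 0, 0, 2]
Event 3: LOCAL 3: VV[3][3]++ -> VV[3]=[0, 0, 0, 3]
Event 4: LOCAL 1: VV[1][1]++ -> VV[1]=[0, 1, 0, 0]
Event 5: LOCAL 1: VV[1][1]++ -> VV[1]=[0, 2, 0, 0]
Event 3 stamp: [0, 0, 0, 3]
Event 4 stamp: [0, 1, 0, 0]
[0, 0, 0, 3] <= [0, 1, 0, 0]? False. Equal? False. Happens-before: False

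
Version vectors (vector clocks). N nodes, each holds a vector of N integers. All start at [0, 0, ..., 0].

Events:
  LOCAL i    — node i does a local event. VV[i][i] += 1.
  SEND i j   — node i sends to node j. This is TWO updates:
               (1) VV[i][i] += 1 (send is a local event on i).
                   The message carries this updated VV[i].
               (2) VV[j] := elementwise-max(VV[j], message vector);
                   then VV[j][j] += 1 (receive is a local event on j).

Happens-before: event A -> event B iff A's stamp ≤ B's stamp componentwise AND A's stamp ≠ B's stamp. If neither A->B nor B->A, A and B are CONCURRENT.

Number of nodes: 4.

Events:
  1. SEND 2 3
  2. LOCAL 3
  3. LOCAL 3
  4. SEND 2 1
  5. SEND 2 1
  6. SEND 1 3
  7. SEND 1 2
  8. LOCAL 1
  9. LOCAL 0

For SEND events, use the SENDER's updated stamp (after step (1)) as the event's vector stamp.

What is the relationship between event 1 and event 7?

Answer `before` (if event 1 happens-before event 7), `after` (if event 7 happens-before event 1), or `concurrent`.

Answer: before

Derivation:
Initial: VV[0]=[0, 0, 0, 0]
Initial: VV[1]=[0, 0, 0, 0]
Initial: VV[2]=[0, 0, 0, 0]
Initial: VV[3]=[0, 0, 0, 0]
Event 1: SEND 2->3: VV[2][2]++ -> VV[2]=[0, 0, 1, 0], msg_vec=[0, 0, 1, 0]; VV[3]=max(VV[3],msg_vec) then VV[3][3]++ -> VV[3]=[0, 0, 1, 1]
Event 2: LOCAL 3: VV[3][3]++ -> VV[3]=[0, 0, 1, 2]
Event 3: LOCAL 3: VV[3][3]++ -> VV[3]=[0, 0, 1, 3]
Event 4: SEND 2->1: VV[2][2]++ -> VV[2]=[0, 0, 2, 0], msg_vec=[0, 0, 2, 0]; VV[1]=max(VV[1],msg_vec) then VV[1][1]++ -> VV[1]=[0, 1, 2, 0]
Event 5: SEND 2->1: VV[2][2]++ -> VV[2]=[0, 0, 3, 0], msg_vec=[0, 0, 3, 0]; VV[1]=max(VV[1],msg_vec) then VV[1][1]++ -> VV[1]=[0, 2, 3, 0]
Event 6: SEND 1->3: VV[1][1]++ -> VV[1]=[0, 3, 3, 0], msg_vec=[0, 3, 3, 0]; VV[3]=max(VV[3],msg_vec) then VV[3][3]++ -> VV[3]=[0, 3, 3, 4]
Event 7: SEND 1->2: VV[1][1]++ -> VV[1]=[0, 4, 3, 0], msg_vec=[0, 4, 3, 0]; VV[2]=max(VV[2],msg_vec) then VV[2][2]++ -> VV[2]=[0, 4, 4, 0]
Event 8: LOCAL 1: VV[1][1]++ -> VV[1]=[0, 5, 3, 0]
Event 9: LOCAL 0: VV[0][0]++ -> VV[0]=[1, 0, 0, 0]
Event 1 stamp: [0, 0, 1, 0]
Event 7 stamp: [0, 4, 3, 0]
[0, 0, 1, 0] <= [0, 4, 3, 0]? True
[0, 4, 3, 0] <= [0, 0, 1, 0]? False
Relation: before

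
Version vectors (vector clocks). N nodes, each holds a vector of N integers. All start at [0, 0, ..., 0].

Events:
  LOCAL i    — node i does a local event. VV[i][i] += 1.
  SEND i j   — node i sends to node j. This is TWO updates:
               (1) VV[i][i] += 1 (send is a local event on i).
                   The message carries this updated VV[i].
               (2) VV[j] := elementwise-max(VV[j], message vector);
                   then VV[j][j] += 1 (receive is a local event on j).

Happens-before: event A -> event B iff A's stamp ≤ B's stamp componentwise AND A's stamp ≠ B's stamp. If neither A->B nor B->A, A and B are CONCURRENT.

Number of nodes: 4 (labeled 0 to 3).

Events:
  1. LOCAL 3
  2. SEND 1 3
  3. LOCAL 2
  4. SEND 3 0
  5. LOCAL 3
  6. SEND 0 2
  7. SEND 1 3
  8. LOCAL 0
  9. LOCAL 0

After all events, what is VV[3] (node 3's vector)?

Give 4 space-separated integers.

Initial: VV[0]=[0, 0, 0, 0]
Initial: VV[1]=[0, 0, 0, 0]
Initial: VV[2]=[0, 0, 0, 0]
Initial: VV[3]=[0, 0, 0, 0]
Event 1: LOCAL 3: VV[3][3]++ -> VV[3]=[0, 0, 0, 1]
Event 2: SEND 1->3: VV[1][1]++ -> VV[1]=[0, 1, 0, 0], msg_vec=[0, 1, 0, 0]; VV[3]=max(VV[3],msg_vec) then VV[3][3]++ -> VV[3]=[0, 1, 0, 2]
Event 3: LOCAL 2: VV[2][2]++ -> VV[2]=[0, 0, 1, 0]
Event 4: SEND 3->0: VV[3][3]++ -> VV[3]=[0, 1, 0, 3], msg_vec=[0, 1, 0, 3]; VV[0]=max(VV[0],msg_vec) then VV[0][0]++ -> VV[0]=[1, 1, 0, 3]
Event 5: LOCAL 3: VV[3][3]++ -> VV[3]=[0, 1, 0, 4]
Event 6: SEND 0->2: VV[0][0]++ -> VV[0]=[2, 1, 0, 3], msg_vec=[2, 1, 0, 3]; VV[2]=max(VV[2],msg_vec) then VV[2][2]++ -> VV[2]=[2, 1, 2, 3]
Event 7: SEND 1->3: VV[1][1]++ -> VV[1]=[0, 2, 0, 0], msg_vec=[0, 2, 0, 0]; VV[3]=max(VV[3],msg_vec) then VV[3][3]++ -> VV[3]=[0, 2, 0, 5]
Event 8: LOCAL 0: VV[0][0]++ -> VV[0]=[3, 1, 0, 3]
Event 9: LOCAL 0: VV[0][0]++ -> VV[0]=[4, 1, 0, 3]
Final vectors: VV[0]=[4, 1, 0, 3]; VV[1]=[0, 2, 0, 0]; VV[2]=[2, 1, 2, 3]; VV[3]=[0, 2, 0, 5]

Answer: 0 2 0 5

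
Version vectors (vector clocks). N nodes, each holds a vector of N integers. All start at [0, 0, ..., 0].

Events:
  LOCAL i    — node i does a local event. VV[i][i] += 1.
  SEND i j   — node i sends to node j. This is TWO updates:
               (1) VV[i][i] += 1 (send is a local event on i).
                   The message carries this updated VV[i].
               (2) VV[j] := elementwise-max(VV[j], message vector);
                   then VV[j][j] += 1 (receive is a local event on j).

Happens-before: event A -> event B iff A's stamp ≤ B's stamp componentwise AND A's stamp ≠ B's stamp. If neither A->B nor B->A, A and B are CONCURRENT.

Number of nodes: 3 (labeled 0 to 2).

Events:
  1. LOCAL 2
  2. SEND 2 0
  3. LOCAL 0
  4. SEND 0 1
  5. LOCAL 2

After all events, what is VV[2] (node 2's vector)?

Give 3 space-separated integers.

Answer: 0 0 3

Derivation:
Initial: VV[0]=[0, 0, 0]
Initial: VV[1]=[0, 0, 0]
Initial: VV[2]=[0, 0, 0]
Event 1: LOCAL 2: VV[2][2]++ -> VV[2]=[0, 0, 1]
Event 2: SEND 2->0: VV[2][2]++ -> VV[2]=[0, 0, 2], msg_vec=[0, 0, 2]; VV[0]=max(VV[0],msg_vec) then VV[0][0]++ -> VV[0]=[1, 0, 2]
Event 3: LOCAL 0: VV[0][0]++ -> VV[0]=[2, 0, 2]
Event 4: SEND 0->1: VV[0][0]++ -> VV[0]=[3, 0, 2], msg_vec=[3, 0, 2]; VV[1]=max(VV[1],msg_vec) then VV[1][1]++ -> VV[1]=[3, 1, 2]
Event 5: LOCAL 2: VV[2][2]++ -> VV[2]=[0, 0, 3]
Final vectors: VV[0]=[3, 0, 2]; VV[1]=[3, 1, 2]; VV[2]=[0, 0, 3]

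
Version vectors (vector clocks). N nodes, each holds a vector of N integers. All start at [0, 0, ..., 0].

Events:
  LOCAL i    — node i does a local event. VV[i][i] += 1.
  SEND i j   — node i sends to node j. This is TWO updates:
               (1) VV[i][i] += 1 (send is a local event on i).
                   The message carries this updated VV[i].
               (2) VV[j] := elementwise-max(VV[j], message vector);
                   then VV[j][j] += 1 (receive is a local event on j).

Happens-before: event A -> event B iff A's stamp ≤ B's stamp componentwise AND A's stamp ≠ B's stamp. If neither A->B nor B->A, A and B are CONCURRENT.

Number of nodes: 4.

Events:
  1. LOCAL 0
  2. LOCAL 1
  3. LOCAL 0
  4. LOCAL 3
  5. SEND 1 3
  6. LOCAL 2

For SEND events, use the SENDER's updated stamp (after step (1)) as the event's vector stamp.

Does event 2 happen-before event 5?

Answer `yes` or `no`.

Initial: VV[0]=[0, 0, 0, 0]
Initial: VV[1]=[0, 0, 0, 0]
Initial: VV[2]=[0, 0, 0, 0]
Initial: VV[3]=[0, 0, 0, 0]
Event 1: LOCAL 0: VV[0][0]++ -> VV[0]=[1, 0, 0, 0]
Event 2: LOCAL 1: VV[1][1]++ -> VV[1]=[0, 1, 0, 0]
Event 3: LOCAL 0: VV[0][0]++ -> VV[0]=[2, 0, 0, 0]
Event 4: LOCAL 3: VV[3][3]++ -> VV[3]=[0, 0, 0, 1]
Event 5: SEND 1->3: VV[1][1]++ -> VV[1]=[0, 2, 0, 0], msg_vec=[0, 2, 0, 0]; VV[3]=max(VV[3],msg_vec) then VV[3][3]++ -> VV[3]=[0, 2, 0, 2]
Event 6: LOCAL 2: VV[2][2]++ -> VV[2]=[0, 0, 1, 0]
Event 2 stamp: [0, 1, 0, 0]
Event 5 stamp: [0, 2, 0, 0]
[0, 1, 0, 0] <= [0, 2, 0, 0]? True. Equal? False. Happens-before: True

Answer: yes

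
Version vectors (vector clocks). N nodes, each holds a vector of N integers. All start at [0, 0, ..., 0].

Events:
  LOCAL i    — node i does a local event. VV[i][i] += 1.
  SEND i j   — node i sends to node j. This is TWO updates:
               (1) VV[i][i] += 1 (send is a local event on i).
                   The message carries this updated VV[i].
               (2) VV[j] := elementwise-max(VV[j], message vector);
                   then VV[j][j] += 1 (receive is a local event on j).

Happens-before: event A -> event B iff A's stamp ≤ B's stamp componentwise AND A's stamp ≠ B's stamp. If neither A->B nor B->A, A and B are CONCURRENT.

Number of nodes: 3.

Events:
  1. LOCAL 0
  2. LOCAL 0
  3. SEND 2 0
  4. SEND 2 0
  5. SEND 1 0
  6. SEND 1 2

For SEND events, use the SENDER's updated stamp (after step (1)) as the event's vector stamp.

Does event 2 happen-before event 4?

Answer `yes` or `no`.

Answer: no

Derivation:
Initial: VV[0]=[0, 0, 0]
Initial: VV[1]=[0, 0, 0]
Initial: VV[2]=[0, 0, 0]
Event 1: LOCAL 0: VV[0][0]++ -> VV[0]=[1, 0, 0]
Event 2: LOCAL 0: VV[0][0]++ -> VV[0]=[2, 0, 0]
Event 3: SEND 2->0: VV[2][2]++ -> VV[2]=[0, 0, 1], msg_vec=[0, 0, 1]; VV[0]=max(VV[0],msg_vec) then VV[0][0]++ -> VV[0]=[3, 0, 1]
Event 4: SEND 2->0: VV[2][2]++ -> VV[2]=[0, 0, 2], msg_vec=[0, 0, 2]; VV[0]=max(VV[0],msg_vec) then VV[0][0]++ -> VV[0]=[4, 0, 2]
Event 5: SEND 1->0: VV[1][1]++ -> VV[1]=[0, 1, 0], msg_vec=[0, 1, 0]; VV[0]=max(VV[0],msg_vec) then VV[0][0]++ -> VV[0]=[5, 1, 2]
Event 6: SEND 1->2: VV[1][1]++ -> VV[1]=[0, 2, 0], msg_vec=[0, 2, 0]; VV[2]=max(VV[2],msg_vec) then VV[2][2]++ -> VV[2]=[0, 2, 3]
Event 2 stamp: [2, 0, 0]
Event 4 stamp: [0, 0, 2]
[2, 0, 0] <= [0, 0, 2]? False. Equal? False. Happens-before: False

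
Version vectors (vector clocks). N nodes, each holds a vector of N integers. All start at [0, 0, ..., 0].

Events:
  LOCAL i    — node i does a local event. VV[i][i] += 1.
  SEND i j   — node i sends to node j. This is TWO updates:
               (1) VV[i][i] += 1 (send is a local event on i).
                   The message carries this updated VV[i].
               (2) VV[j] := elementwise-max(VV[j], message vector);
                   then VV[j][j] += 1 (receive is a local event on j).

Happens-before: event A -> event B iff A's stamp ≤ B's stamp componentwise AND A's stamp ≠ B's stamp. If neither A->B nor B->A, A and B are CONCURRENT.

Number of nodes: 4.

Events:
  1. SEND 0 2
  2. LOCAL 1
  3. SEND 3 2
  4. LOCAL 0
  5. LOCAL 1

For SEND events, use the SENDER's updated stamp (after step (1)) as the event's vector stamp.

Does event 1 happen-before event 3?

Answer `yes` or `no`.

Initial: VV[0]=[0, 0, 0, 0]
Initial: VV[1]=[0, 0, 0, 0]
Initial: VV[2]=[0, 0, 0, 0]
Initial: VV[3]=[0, 0, 0, 0]
Event 1: SEND 0->2: VV[0][0]++ -> VV[0]=[1, 0, 0, 0], msg_vec=[1, 0, 0, 0]; VV[2]=max(VV[2],msg_vec) then VV[2][2]++ -> VV[2]=[1, 0, 1, 0]
Event 2: LOCAL 1: VV[1][1]++ -> VV[1]=[0, 1, 0, 0]
Event 3: SEND 3->2: VV[3][3]++ -> VV[3]=[0, 0, 0, 1], msg_vec=[0, 0, 0, 1]; VV[2]=max(VV[2],msg_vec) then VV[2][2]++ -> VV[2]=[1, 0, 2, 1]
Event 4: LOCAL 0: VV[0][0]++ -> VV[0]=[2, 0, 0, 0]
Event 5: LOCAL 1: VV[1][1]++ -> VV[1]=[0, 2, 0, 0]
Event 1 stamp: [1, 0, 0, 0]
Event 3 stamp: [0, 0, 0, 1]
[1, 0, 0, 0] <= [0, 0, 0, 1]? False. Equal? False. Happens-before: False

Answer: no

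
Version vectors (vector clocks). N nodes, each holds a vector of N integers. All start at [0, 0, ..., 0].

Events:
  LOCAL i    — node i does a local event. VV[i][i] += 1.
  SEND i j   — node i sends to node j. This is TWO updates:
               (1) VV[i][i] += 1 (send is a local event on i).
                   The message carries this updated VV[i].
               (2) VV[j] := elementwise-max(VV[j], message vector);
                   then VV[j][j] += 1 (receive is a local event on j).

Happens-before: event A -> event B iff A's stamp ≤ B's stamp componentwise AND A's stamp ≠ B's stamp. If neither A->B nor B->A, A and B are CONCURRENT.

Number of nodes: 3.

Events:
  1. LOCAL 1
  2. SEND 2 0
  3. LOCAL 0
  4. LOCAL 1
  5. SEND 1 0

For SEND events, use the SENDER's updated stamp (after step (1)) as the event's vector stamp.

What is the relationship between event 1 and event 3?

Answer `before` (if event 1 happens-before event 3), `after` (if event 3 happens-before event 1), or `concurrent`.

Answer: concurrent

Derivation:
Initial: VV[0]=[0, 0, 0]
Initial: VV[1]=[0, 0, 0]
Initial: VV[2]=[0, 0, 0]
Event 1: LOCAL 1: VV[1][1]++ -> VV[1]=[0, 1, 0]
Event 2: SEND 2->0: VV[2][2]++ -> VV[2]=[0, 0, 1], msg_vec=[0, 0, 1]; VV[0]=max(VV[0],msg_vec) then VV[0][0]++ -> VV[0]=[1, 0, 1]
Event 3: LOCAL 0: VV[0][0]++ -> VV[0]=[2, 0, 1]
Event 4: LOCAL 1: VV[1][1]++ -> VV[1]=[0, 2, 0]
Event 5: SEND 1->0: VV[1][1]++ -> VV[1]=[0, 3, 0], msg_vec=[0, 3, 0]; VV[0]=max(VV[0],msg_vec) then VV[0][0]++ -> VV[0]=[3, 3, 1]
Event 1 stamp: [0, 1, 0]
Event 3 stamp: [2, 0, 1]
[0, 1, 0] <= [2, 0, 1]? False
[2, 0, 1] <= [0, 1, 0]? False
Relation: concurrent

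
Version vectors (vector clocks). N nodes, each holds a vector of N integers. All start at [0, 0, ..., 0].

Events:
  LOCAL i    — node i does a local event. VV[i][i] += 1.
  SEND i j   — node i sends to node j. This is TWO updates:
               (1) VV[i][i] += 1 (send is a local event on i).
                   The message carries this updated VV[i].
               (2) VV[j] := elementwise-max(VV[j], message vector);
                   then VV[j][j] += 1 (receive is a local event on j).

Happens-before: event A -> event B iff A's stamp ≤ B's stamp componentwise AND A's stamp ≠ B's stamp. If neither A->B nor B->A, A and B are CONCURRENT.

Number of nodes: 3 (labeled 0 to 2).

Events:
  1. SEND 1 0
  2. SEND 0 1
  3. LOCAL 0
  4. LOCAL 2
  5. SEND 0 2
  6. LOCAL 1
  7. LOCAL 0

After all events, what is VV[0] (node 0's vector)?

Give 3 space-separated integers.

Answer: 5 1 0

Derivation:
Initial: VV[0]=[0, 0, 0]
Initial: VV[1]=[0, 0, 0]
Initial: VV[2]=[0, 0, 0]
Event 1: SEND 1->0: VV[1][1]++ -> VV[1]=[0, 1, 0], msg_vec=[0, 1, 0]; VV[0]=max(VV[0],msg_vec) then VV[0][0]++ -> VV[0]=[1, 1, 0]
Event 2: SEND 0->1: VV[0][0]++ -> VV[0]=[2, 1, 0], msg_vec=[2, 1, 0]; VV[1]=max(VV[1],msg_vec) then VV[1][1]++ -> VV[1]=[2, 2, 0]
Event 3: LOCAL 0: VV[0][0]++ -> VV[0]=[3, 1, 0]
Event 4: LOCAL 2: VV[2][2]++ -> VV[2]=[0, 0, 1]
Event 5: SEND 0->2: VV[0][0]++ -> VV[0]=[4, 1, 0], msg_vec=[4, 1, 0]; VV[2]=max(VV[2],msg_vec) then VV[2][2]++ -> VV[2]=[4, 1, 2]
Event 6: LOCAL 1: VV[1][1]++ -> VV[1]=[2, 3, 0]
Event 7: LOCAL 0: VV[0][0]++ -> VV[0]=[5, 1, 0]
Final vectors: VV[0]=[5, 1, 0]; VV[1]=[2, 3, 0]; VV[2]=[4, 1, 2]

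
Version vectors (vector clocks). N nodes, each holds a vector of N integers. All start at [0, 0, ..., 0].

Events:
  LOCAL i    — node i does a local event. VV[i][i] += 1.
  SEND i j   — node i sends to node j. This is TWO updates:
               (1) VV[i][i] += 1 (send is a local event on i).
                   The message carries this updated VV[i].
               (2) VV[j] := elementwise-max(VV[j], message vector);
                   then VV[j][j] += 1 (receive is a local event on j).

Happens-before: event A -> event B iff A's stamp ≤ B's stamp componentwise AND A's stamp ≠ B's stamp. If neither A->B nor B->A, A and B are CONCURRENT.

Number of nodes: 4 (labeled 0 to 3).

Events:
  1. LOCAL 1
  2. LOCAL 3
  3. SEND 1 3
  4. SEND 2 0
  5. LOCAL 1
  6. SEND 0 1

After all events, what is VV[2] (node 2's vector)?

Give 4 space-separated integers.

Initial: VV[0]=[0, 0, 0, 0]
Initial: VV[1]=[0, 0, 0, 0]
Initial: VV[2]=[0, 0, 0, 0]
Initial: VV[3]=[0, 0, 0, 0]
Event 1: LOCAL 1: VV[1][1]++ -> VV[1]=[0, 1, 0, 0]
Event 2: LOCAL 3: VV[3][3]++ -> VV[3]=[0, 0, 0, 1]
Event 3: SEND 1->3: VV[1][1]++ -> VV[1]=[0, 2, 0, 0], msg_vec=[0, 2, 0, 0]; VV[3]=max(VV[3],msg_vec) then VV[3][3]++ -> VV[3]=[0, 2, 0, 2]
Event 4: SEND 2->0: VV[2][2]++ -> VV[2]=[0, 0, 1, 0], msg_vec=[0, 0, 1, 0]; VV[0]=max(VV[0],msg_vec) then VV[0][0]++ -> VV[0]=[1, 0, 1, 0]
Event 5: LOCAL 1: VV[1][1]++ -> VV[1]=[0, 3, 0, 0]
Event 6: SEND 0->1: VV[0][0]++ -> VV[0]=[2, 0, 1, 0], msg_vec=[2, 0, 1, 0]; VV[1]=max(VV[1],msg_vec) then VV[1][1]++ -> VV[1]=[2, 4, 1, 0]
Final vectors: VV[0]=[2, 0, 1, 0]; VV[1]=[2, 4, 1, 0]; VV[2]=[0, 0, 1, 0]; VV[3]=[0, 2, 0, 2]

Answer: 0 0 1 0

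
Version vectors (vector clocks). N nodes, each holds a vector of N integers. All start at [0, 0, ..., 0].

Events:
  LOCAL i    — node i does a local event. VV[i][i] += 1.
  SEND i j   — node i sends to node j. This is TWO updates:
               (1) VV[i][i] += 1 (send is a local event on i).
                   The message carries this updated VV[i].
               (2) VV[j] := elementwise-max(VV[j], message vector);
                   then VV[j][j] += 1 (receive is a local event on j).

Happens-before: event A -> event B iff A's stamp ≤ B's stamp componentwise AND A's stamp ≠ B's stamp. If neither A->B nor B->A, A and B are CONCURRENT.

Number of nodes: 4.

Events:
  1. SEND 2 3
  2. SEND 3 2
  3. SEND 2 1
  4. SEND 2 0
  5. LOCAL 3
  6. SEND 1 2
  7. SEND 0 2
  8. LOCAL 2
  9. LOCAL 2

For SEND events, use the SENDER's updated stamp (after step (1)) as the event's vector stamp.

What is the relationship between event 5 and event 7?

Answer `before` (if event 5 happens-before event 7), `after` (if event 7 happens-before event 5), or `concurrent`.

Initial: VV[0]=[0, 0, 0, 0]
Initial: VV[1]=[0, 0, 0, 0]
Initial: VV[2]=[0, 0, 0, 0]
Initial: VV[3]=[0, 0, 0, 0]
Event 1: SEND 2->3: VV[2][2]++ -> VV[2]=[0, 0, 1, 0], msg_vec=[0, 0, 1, 0]; VV[3]=max(VV[3],msg_vec) then VV[3][3]++ -> VV[3]=[0, 0, 1, 1]
Event 2: SEND 3->2: VV[3][3]++ -> VV[3]=[0, 0, 1, 2], msg_vec=[0, 0, 1, 2]; VV[2]=max(VV[2],msg_vec) then VV[2][2]++ -> VV[2]=[0, 0, 2, 2]
Event 3: SEND 2->1: VV[2][2]++ -> VV[2]=[0, 0, 3, 2], msg_vec=[0, 0, 3, 2]; VV[1]=max(VV[1],msg_vec) then VV[1][1]++ -> VV[1]=[0, 1, 3, 2]
Event 4: SEND 2->0: VV[2][2]++ -> VV[2]=[0, 0, 4, 2], msg_vec=[0, 0, 4, 2]; VV[0]=max(VV[0],msg_vec) then VV[0][0]++ -> VV[0]=[1, 0, 4, 2]
Event 5: LOCAL 3: VV[3][3]++ -> VV[3]=[0, 0, 1, 3]
Event 6: SEND 1->2: VV[1][1]++ -> VV[1]=[0, 2, 3, 2], msg_vec=[0, 2, 3, 2]; VV[2]=max(VV[2],msg_vec) then VV[2][2]++ -> VV[2]=[0, 2, 5, 2]
Event 7: SEND 0->2: VV[0][0]++ -> VV[0]=[2, 0, 4, 2], msg_vec=[2, 0, 4, 2]; VV[2]=max(VV[2],msg_vec) then VV[2][2]++ -> VV[2]=[2, 2, 6, 2]
Event 8: LOCAL 2: VV[2][2]++ -> VV[2]=[2, 2, 7, 2]
Event 9: LOCAL 2: VV[2][2]++ -> VV[2]=[2, 2, 8, 2]
Event 5 stamp: [0, 0, 1, 3]
Event 7 stamp: [2, 0, 4, 2]
[0, 0, 1, 3] <= [2, 0, 4, 2]? False
[2, 0, 4, 2] <= [0, 0, 1, 3]? False
Relation: concurrent

Answer: concurrent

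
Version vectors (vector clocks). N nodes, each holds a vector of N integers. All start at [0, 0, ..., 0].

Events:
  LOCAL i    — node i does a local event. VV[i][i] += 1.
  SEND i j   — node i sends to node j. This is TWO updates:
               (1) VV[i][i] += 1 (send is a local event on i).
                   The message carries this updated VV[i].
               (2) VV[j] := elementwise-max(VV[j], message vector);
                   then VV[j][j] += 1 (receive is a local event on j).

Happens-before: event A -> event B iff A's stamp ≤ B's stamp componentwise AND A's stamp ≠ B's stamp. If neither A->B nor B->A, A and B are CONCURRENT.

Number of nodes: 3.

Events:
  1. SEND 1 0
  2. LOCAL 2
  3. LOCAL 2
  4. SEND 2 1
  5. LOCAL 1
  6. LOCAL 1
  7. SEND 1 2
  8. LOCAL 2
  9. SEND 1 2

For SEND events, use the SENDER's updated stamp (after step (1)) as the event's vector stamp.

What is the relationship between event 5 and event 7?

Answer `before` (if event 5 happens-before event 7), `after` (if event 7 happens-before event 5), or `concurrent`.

Initial: VV[0]=[0, 0, 0]
Initial: VV[1]=[0, 0, 0]
Initial: VV[2]=[0, 0, 0]
Event 1: SEND 1->0: VV[1][1]++ -> VV[1]=[0, 1, 0], msg_vec=[0, 1, 0]; VV[0]=max(VV[0],msg_vec) then VV[0][0]++ -> VV[0]=[1, 1, 0]
Event 2: LOCAL 2: VV[2][2]++ -> VV[2]=[0, 0, 1]
Event 3: LOCAL 2: VV[2][2]++ -> VV[2]=[0, 0, 2]
Event 4: SEND 2->1: VV[2][2]++ -> VV[2]=[0, 0, 3], msg_vec=[0, 0, 3]; VV[1]=max(VV[1],msg_vec) then VV[1][1]++ -> VV[1]=[0, 2, 3]
Event 5: LOCAL 1: VV[1][1]++ -> VV[1]=[0, 3, 3]
Event 6: LOCAL 1: VV[1][1]++ -> VV[1]=[0, 4, 3]
Event 7: SEND 1->2: VV[1][1]++ -> VV[1]=[0, 5, 3], msg_vec=[0, 5, 3]; VV[2]=max(VV[2],msg_vec) then VV[2][2]++ -> VV[2]=[0, 5, 4]
Event 8: LOCAL 2: VV[2][2]++ -> VV[2]=[0, 5, 5]
Event 9: SEND 1->2: VV[1][1]++ -> VV[1]=[0, 6, 3], msg_vec=[0, 6, 3]; VV[2]=max(VV[2],msg_vec) then VV[2][2]++ -> VV[2]=[0, 6, 6]
Event 5 stamp: [0, 3, 3]
Event 7 stamp: [0, 5, 3]
[0, 3, 3] <= [0, 5, 3]? True
[0, 5, 3] <= [0, 3, 3]? False
Relation: before

Answer: before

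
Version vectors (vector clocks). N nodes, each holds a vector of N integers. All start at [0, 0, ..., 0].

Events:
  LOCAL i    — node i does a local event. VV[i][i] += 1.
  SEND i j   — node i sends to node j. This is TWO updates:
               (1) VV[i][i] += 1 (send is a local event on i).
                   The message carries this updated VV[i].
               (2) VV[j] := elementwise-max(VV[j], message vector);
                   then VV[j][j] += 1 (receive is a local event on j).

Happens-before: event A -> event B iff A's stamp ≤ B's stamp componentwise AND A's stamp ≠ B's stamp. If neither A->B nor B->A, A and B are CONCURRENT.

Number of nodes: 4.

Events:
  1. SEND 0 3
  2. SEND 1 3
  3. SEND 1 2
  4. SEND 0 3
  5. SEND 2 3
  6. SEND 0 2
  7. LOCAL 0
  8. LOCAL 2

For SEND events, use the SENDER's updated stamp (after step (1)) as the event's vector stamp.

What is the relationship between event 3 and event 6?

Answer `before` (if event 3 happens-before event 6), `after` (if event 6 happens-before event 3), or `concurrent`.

Initial: VV[0]=[0, 0, 0, 0]
Initial: VV[1]=[0, 0, 0, 0]
Initial: VV[2]=[0, 0, 0, 0]
Initial: VV[3]=[0, 0, 0, 0]
Event 1: SEND 0->3: VV[0][0]++ -> VV[0]=[1, 0, 0, 0], msg_vec=[1, 0, 0, 0]; VV[3]=max(VV[3],msg_vec) then VV[3][3]++ -> VV[3]=[1, 0, 0, 1]
Event 2: SEND 1->3: VV[1][1]++ -> VV[1]=[0, 1, 0, 0], msg_vec=[0, 1, 0, 0]; VV[3]=max(VV[3],msg_vec) then VV[3][3]++ -> VV[3]=[1, 1, 0, 2]
Event 3: SEND 1->2: VV[1][1]++ -> VV[1]=[0, 2, 0, 0], msg_vec=[0, 2, 0, 0]; VV[2]=max(VV[2],msg_vec) then VV[2][2]++ -> VV[2]=[0, 2, 1, 0]
Event 4: SEND 0->3: VV[0][0]++ -> VV[0]=[2, 0, 0, 0], msg_vec=[2, 0, 0, 0]; VV[3]=max(VV[3],msg_vec) then VV[3][3]++ -> VV[3]=[2, 1, 0, 3]
Event 5: SEND 2->3: VV[2][2]++ -> VV[2]=[0, 2, 2, 0], msg_vec=[0, 2, 2, 0]; VV[3]=max(VV[3],msg_vec) then VV[3][3]++ -> VV[3]=[2, 2, 2, 4]
Event 6: SEND 0->2: VV[0][0]++ -> VV[0]=[3, 0, 0, 0], msg_vec=[3, 0, 0, 0]; VV[2]=max(VV[2],msg_vec) then VV[2][2]++ -> VV[2]=[3, 2, 3, 0]
Event 7: LOCAL 0: VV[0][0]++ -> VV[0]=[4, 0, 0, 0]
Event 8: LOCAL 2: VV[2][2]++ -> VV[2]=[3, 2, 4, 0]
Event 3 stamp: [0, 2, 0, 0]
Event 6 stamp: [3, 0, 0, 0]
[0, 2, 0, 0] <= [3, 0, 0, 0]? False
[3, 0, 0, 0] <= [0, 2, 0, 0]? False
Relation: concurrent

Answer: concurrent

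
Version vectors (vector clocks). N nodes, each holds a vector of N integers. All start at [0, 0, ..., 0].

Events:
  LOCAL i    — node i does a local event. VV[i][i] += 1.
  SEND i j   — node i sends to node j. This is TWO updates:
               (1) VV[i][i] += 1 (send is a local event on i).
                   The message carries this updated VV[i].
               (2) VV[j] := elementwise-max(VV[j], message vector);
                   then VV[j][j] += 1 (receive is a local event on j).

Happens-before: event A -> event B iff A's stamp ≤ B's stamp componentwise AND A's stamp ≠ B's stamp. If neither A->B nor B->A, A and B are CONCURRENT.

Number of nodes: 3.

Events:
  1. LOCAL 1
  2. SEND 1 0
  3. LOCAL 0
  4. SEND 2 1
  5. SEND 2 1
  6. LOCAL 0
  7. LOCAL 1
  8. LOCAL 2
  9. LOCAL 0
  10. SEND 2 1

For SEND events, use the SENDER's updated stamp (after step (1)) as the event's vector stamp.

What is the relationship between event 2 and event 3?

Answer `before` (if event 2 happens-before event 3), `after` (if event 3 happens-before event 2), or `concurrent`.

Initial: VV[0]=[0, 0, 0]
Initial: VV[1]=[0, 0, 0]
Initial: VV[2]=[0, 0, 0]
Event 1: LOCAL 1: VV[1][1]++ -> VV[1]=[0, 1, 0]
Event 2: SEND 1->0: VV[1][1]++ -> VV[1]=[0, 2, 0], msg_vec=[0, 2, 0]; VV[0]=max(VV[0],msg_vec) then VV[0][0]++ -> VV[0]=[1, 2, 0]
Event 3: LOCAL 0: VV[0][0]++ -> VV[0]=[2, 2, 0]
Event 4: SEND 2->1: VV[2][2]++ -> VV[2]=[0, 0, 1], msg_vec=[0, 0, 1]; VV[1]=max(VV[1],msg_vec) then VV[1][1]++ -> VV[1]=[0, 3, 1]
Event 5: SEND 2->1: VV[2][2]++ -> VV[2]=[0, 0, 2], msg_vec=[0, 0, 2]; VV[1]=max(VV[1],msg_vec) then VV[1][1]++ -> VV[1]=[0, 4, 2]
Event 6: LOCAL 0: VV[0][0]++ -> VV[0]=[3, 2, 0]
Event 7: LOCAL 1: VV[1][1]++ -> VV[1]=[0, 5, 2]
Event 8: LOCAL 2: VV[2][2]++ -> VV[2]=[0, 0, 3]
Event 9: LOCAL 0: VV[0][0]++ -> VV[0]=[4, 2, 0]
Event 10: SEND 2->1: VV[2][2]++ -> VV[2]=[0, 0, 4], msg_vec=[0, 0, 4]; VV[1]=max(VV[1],msg_vec) then VV[1][1]++ -> VV[1]=[0, 6, 4]
Event 2 stamp: [0, 2, 0]
Event 3 stamp: [2, 2, 0]
[0, 2, 0] <= [2, 2, 0]? True
[2, 2, 0] <= [0, 2, 0]? False
Relation: before

Answer: before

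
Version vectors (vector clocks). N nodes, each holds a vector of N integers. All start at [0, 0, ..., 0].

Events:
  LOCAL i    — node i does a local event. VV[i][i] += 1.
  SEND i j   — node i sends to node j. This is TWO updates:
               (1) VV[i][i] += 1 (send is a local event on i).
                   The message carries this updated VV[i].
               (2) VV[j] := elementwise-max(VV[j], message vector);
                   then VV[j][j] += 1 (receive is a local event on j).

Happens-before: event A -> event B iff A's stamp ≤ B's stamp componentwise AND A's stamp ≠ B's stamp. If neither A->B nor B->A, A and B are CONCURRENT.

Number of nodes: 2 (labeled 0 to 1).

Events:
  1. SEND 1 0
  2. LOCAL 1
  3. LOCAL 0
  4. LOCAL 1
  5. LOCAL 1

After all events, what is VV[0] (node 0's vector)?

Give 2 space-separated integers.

Initial: VV[0]=[0, 0]
Initial: VV[1]=[0, 0]
Event 1: SEND 1->0: VV[1][1]++ -> VV[1]=[0, 1], msg_vec=[0, 1]; VV[0]=max(VV[0],msg_vec) then VV[0][0]++ -> VV[0]=[1, 1]
Event 2: LOCAL 1: VV[1][1]++ -> VV[1]=[0, 2]
Event 3: LOCAL 0: VV[0][0]++ -> VV[0]=[2, 1]
Event 4: LOCAL 1: VV[1][1]++ -> VV[1]=[0, 3]
Event 5: LOCAL 1: VV[1][1]++ -> VV[1]=[0, 4]
Final vectors: VV[0]=[2, 1]; VV[1]=[0, 4]

Answer: 2 1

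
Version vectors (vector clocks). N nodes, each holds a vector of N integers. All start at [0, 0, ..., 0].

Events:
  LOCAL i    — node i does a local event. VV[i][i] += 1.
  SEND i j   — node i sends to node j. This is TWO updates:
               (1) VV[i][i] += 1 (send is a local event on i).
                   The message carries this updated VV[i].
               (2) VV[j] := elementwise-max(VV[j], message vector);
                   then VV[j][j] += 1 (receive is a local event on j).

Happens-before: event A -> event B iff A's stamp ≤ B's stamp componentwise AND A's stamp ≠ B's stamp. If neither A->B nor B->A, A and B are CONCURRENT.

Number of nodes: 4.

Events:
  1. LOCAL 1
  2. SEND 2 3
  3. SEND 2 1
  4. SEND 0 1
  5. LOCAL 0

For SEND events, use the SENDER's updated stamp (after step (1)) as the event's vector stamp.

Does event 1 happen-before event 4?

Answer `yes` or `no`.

Answer: no

Derivation:
Initial: VV[0]=[0, 0, 0, 0]
Initial: VV[1]=[0, 0, 0, 0]
Initial: VV[2]=[0, 0, 0, 0]
Initial: VV[3]=[0, 0, 0, 0]
Event 1: LOCAL 1: VV[1][1]++ -> VV[1]=[0, 1, 0, 0]
Event 2: SEND 2->3: VV[2][2]++ -> VV[2]=[0, 0, 1, 0], msg_vec=[0, 0, 1, 0]; VV[3]=max(VV[3],msg_vec) then VV[3][3]++ -> VV[3]=[0, 0, 1, 1]
Event 3: SEND 2->1: VV[2][2]++ -> VV[2]=[0, 0, 2, 0], msg_vec=[0, 0, 2, 0]; VV[1]=max(VV[1],msg_vec) then VV[1][1]++ -> VV[1]=[0, 2, 2, 0]
Event 4: SEND 0->1: VV[0][0]++ -> VV[0]=[1, 0, 0, 0], msg_vec=[1, 0, 0, 0]; VV[1]=max(VV[1],msg_vec) then VV[1][1]++ -> VV[1]=[1, 3, 2, 0]
Event 5: LOCAL 0: VV[0][0]++ -> VV[0]=[2, 0, 0, 0]
Event 1 stamp: [0, 1, 0, 0]
Event 4 stamp: [1, 0, 0, 0]
[0, 1, 0, 0] <= [1, 0, 0, 0]? False. Equal? False. Happens-before: False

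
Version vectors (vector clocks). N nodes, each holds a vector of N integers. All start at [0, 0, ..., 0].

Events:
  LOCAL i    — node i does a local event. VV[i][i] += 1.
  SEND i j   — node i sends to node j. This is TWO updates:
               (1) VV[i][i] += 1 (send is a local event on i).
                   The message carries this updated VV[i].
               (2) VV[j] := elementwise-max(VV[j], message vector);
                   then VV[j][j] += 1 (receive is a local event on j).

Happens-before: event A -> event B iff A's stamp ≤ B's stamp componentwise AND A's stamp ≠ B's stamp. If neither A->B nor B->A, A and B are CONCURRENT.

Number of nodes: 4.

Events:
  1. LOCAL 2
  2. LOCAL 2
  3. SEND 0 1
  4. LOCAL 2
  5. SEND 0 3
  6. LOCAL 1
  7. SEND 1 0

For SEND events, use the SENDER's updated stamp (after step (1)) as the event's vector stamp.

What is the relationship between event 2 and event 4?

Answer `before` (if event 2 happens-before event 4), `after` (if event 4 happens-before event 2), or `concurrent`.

Initial: VV[0]=[0, 0, 0, 0]
Initial: VV[1]=[0, 0, 0, 0]
Initial: VV[2]=[0, 0, 0, 0]
Initial: VV[3]=[0, 0, 0, 0]
Event 1: LOCAL 2: VV[2][2]++ -> VV[2]=[0, 0, 1, 0]
Event 2: LOCAL 2: VV[2][2]++ -> VV[2]=[0, 0, 2, 0]
Event 3: SEND 0->1: VV[0][0]++ -> VV[0]=[1, 0, 0, 0], msg_vec=[1, 0, 0, 0]; VV[1]=max(VV[1],msg_vec) then VV[1][1]++ -> VV[1]=[1, 1, 0, 0]
Event 4: LOCAL 2: VV[2][2]++ -> VV[2]=[0, 0, 3, 0]
Event 5: SEND 0->3: VV[0][0]++ -> VV[0]=[2, 0, 0, 0], msg_vec=[2, 0, 0, 0]; VV[3]=max(VV[3],msg_vec) then VV[3][3]++ -> VV[3]=[2, 0, 0, 1]
Event 6: LOCAL 1: VV[1][1]++ -> VV[1]=[1, 2, 0, 0]
Event 7: SEND 1->0: VV[1][1]++ -> VV[1]=[1, 3, 0, 0], msg_vec=[1, 3, 0, 0]; VV[0]=max(VV[0],msg_vec) then VV[0][0]++ -> VV[0]=[3, 3, 0, 0]
Event 2 stamp: [0, 0, 2, 0]
Event 4 stamp: [0, 0, 3, 0]
[0, 0, 2, 0] <= [0, 0, 3, 0]? True
[0, 0, 3, 0] <= [0, 0, 2, 0]? False
Relation: before

Answer: before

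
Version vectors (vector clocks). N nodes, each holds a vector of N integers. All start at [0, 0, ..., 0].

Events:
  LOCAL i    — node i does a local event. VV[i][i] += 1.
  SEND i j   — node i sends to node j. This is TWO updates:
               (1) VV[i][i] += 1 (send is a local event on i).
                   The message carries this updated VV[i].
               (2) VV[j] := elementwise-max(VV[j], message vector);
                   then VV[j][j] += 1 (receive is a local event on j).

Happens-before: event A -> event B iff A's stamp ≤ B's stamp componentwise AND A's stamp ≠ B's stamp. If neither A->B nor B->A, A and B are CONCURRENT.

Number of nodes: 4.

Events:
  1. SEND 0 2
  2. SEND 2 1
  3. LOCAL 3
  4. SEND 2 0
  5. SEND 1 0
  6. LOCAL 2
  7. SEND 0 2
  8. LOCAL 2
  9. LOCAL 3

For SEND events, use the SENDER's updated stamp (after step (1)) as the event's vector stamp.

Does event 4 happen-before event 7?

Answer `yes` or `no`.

Answer: yes

Derivation:
Initial: VV[0]=[0, 0, 0, 0]
Initial: VV[1]=[0, 0, 0, 0]
Initial: VV[2]=[0, 0, 0, 0]
Initial: VV[3]=[0, 0, 0, 0]
Event 1: SEND 0->2: VV[0][0]++ -> VV[0]=[1, 0, 0, 0], msg_vec=[1, 0, 0, 0]; VV[2]=max(VV[2],msg_vec) then VV[2][2]++ -> VV[2]=[1, 0, 1, 0]
Event 2: SEND 2->1: VV[2][2]++ -> VV[2]=[1, 0, 2, 0], msg_vec=[1, 0, 2, 0]; VV[1]=max(VV[1],msg_vec) then VV[1][1]++ -> VV[1]=[1, 1, 2, 0]
Event 3: LOCAL 3: VV[3][3]++ -> VV[3]=[0, 0, 0, 1]
Event 4: SEND 2->0: VV[2][2]++ -> VV[2]=[1, 0, 3, 0], msg_vec=[1, 0, 3, 0]; VV[0]=max(VV[0],msg_vec) then VV[0][0]++ -> VV[0]=[2, 0, 3, 0]
Event 5: SEND 1->0: VV[1][1]++ -> VV[1]=[1, 2, 2, 0], msg_vec=[1, 2, 2, 0]; VV[0]=max(VV[0],msg_vec) then VV[0][0]++ -> VV[0]=[3, 2, 3, 0]
Event 6: LOCAL 2: VV[2][2]++ -> VV[2]=[1, 0, 4, 0]
Event 7: SEND 0->2: VV[0][0]++ -> VV[0]=[4, 2, 3, 0], msg_vec=[4, 2, 3, 0]; VV[2]=max(VV[2],msg_vec) then VV[2][2]++ -> VV[2]=[4, 2, 5, 0]
Event 8: LOCAL 2: VV[2][2]++ -> VV[2]=[4, 2, 6, 0]
Event 9: LOCAL 3: VV[3][3]++ -> VV[3]=[0, 0, 0, 2]
Event 4 stamp: [1, 0, 3, 0]
Event 7 stamp: [4, 2, 3, 0]
[1, 0, 3, 0] <= [4, 2, 3, 0]? True. Equal? False. Happens-before: True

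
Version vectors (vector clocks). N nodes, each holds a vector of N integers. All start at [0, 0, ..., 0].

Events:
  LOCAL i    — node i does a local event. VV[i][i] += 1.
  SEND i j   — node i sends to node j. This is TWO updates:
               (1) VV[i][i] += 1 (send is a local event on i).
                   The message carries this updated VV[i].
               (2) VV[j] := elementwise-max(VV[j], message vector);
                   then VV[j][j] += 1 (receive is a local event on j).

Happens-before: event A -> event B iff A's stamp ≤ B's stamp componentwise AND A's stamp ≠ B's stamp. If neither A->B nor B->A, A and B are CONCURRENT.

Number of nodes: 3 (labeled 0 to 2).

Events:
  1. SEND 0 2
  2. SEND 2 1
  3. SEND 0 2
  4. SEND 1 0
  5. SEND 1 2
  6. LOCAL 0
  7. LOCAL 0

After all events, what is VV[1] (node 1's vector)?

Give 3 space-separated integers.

Answer: 1 3 2

Derivation:
Initial: VV[0]=[0, 0, 0]
Initial: VV[1]=[0, 0, 0]
Initial: VV[2]=[0, 0, 0]
Event 1: SEND 0->2: VV[0][0]++ -> VV[0]=[1, 0, 0], msg_vec=[1, 0, 0]; VV[2]=max(VV[2],msg_vec) then VV[2][2]++ -> VV[2]=[1, 0, 1]
Event 2: SEND 2->1: VV[2][2]++ -> VV[2]=[1, 0, 2], msg_vec=[1, 0, 2]; VV[1]=max(VV[1],msg_vec) then VV[1][1]++ -> VV[1]=[1, 1, 2]
Event 3: SEND 0->2: VV[0][0]++ -> VV[0]=[2, 0, 0], msg_vec=[2, 0, 0]; VV[2]=max(VV[2],msg_vec) then VV[2][2]++ -> VV[2]=[2, 0, 3]
Event 4: SEND 1->0: VV[1][1]++ -> VV[1]=[1, 2, 2], msg_vec=[1, 2, 2]; VV[0]=max(VV[0],msg_vec) then VV[0][0]++ -> VV[0]=[3, 2, 2]
Event 5: SEND 1->2: VV[1][1]++ -> VV[1]=[1, 3, 2], msg_vec=[1, 3, 2]; VV[2]=max(VV[2],msg_vec) then VV[2][2]++ -> VV[2]=[2, 3, 4]
Event 6: LOCAL 0: VV[0][0]++ -> VV[0]=[4, 2, 2]
Event 7: LOCAL 0: VV[0][0]++ -> VV[0]=[5, 2, 2]
Final vectors: VV[0]=[5, 2, 2]; VV[1]=[1, 3, 2]; VV[2]=[2, 3, 4]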